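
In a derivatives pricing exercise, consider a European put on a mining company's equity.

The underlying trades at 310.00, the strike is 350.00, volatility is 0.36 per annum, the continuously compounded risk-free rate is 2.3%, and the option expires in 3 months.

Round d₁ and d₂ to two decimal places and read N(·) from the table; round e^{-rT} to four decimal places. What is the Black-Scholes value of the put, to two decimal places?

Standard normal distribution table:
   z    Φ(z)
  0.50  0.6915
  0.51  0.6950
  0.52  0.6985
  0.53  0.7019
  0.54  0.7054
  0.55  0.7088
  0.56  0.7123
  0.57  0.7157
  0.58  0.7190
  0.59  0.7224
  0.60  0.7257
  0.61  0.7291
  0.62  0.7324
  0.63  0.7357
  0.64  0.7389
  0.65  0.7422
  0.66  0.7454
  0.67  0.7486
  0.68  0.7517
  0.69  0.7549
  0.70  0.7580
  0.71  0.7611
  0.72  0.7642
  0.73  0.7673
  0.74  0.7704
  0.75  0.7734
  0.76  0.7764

σ√T = 0.36 × 0.5000 = 0.1800
ln(S/K) + (r + σ²/2)T = ln(310/350) + (0.023 + 0.36²/2)·0.25 = -0.1214 + 0.0219 = -0.0994
d₁ = -0.0994 / 0.1800 = -0.5523 ⇒ -0.55
d₂ = d₁ − σ√T = -0.5523 − 0.1800 = -0.7323 ⇒ -0.73
exp(−rT) = exp(−0.023·0.25) = 0.9943
P = 350·0.9943·N(0.73) − 310·N(0.55) = 350·0.9943·0.7673 − 310·0.7088 = 267.0242 − 219.7280 = 47.2962

47.30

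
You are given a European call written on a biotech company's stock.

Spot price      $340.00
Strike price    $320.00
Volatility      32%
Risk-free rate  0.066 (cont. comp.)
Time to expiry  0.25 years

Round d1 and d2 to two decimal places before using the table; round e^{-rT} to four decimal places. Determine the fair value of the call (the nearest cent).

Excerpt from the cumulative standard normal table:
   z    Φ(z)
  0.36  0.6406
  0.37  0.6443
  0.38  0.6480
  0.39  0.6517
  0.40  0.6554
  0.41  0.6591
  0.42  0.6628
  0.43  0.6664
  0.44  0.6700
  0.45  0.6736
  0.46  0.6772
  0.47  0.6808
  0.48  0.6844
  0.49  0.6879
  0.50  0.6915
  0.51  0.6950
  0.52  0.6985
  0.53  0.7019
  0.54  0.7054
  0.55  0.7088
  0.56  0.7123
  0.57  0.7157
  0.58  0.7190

$35.89

σ√T = 0.32·√0.25 = 0.1600
d₁ = [ln(340/320) + (0.066 + ½·0.32²)·0.25] / (σ√T) = (0.0606 + 0.0293) / 0.1600 = 0.5620 which rounds to 0.56
d₂ = 0.5620 − 0.1600 = 0.4020 which rounds to 0.40
e^(−rT) = e^(−0.066·0.25) = 0.9836
N(d₁) = N(0.56) = 0.7123;  N(d₂) = N(0.40) = 0.6554
C = 340·0.7123 − 320·0.9836·0.6554 = 242.1820 − 206.2885 = 35.8935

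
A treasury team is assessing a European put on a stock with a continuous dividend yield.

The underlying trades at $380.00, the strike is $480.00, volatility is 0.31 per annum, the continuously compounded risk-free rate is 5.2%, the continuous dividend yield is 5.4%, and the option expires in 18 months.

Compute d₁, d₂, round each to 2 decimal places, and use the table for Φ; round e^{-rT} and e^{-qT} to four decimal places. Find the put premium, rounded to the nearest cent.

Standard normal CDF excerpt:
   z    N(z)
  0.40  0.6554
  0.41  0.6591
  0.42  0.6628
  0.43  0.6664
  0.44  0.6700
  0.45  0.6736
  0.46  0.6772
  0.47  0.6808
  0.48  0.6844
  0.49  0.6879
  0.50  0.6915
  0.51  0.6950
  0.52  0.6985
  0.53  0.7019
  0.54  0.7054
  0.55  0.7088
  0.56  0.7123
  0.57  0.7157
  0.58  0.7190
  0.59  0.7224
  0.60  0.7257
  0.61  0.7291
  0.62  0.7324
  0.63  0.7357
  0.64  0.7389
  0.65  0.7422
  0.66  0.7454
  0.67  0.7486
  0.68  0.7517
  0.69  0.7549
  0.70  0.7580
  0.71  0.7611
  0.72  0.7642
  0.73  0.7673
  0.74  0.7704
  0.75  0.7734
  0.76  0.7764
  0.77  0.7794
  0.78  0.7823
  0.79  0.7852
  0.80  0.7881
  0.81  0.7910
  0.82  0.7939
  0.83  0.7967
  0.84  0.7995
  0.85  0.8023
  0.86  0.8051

$117.67

T = 1.5;  σ√T = 0.3797
d₁ = [ln(380/480) + (0.052 − 0.054 + 0.31²/2)·1.5] / 0.3797 = [-0.2336 + 0.0691] / 0.3797 = -0.4334 ≈ -0.43
d₂ = d₁ − σ√T = -0.4334 − 0.3797 = -0.8130 ≈ -0.81
exp(−qT) = exp(−0.054·1.5) = 0.9222;  exp(−rT) = exp(−0.052·1.5) = 0.9250
N(−d₂) = N(0.81) = 0.7910;  N(−d₁) = N(0.43) = 0.6664
P = 480·0.9250·0.7910 − 380·0.9222·0.6664 = 351.2040 − 233.5306 = 117.6734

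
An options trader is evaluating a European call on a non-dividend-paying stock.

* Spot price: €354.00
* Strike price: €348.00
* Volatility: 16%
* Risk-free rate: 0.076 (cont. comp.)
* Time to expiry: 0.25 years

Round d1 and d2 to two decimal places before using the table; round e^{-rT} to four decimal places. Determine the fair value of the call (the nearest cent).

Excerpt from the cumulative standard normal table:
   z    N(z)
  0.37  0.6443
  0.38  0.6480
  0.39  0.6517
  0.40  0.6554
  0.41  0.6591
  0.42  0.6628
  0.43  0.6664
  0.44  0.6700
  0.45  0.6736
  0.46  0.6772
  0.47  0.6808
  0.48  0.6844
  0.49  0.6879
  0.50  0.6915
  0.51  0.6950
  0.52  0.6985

T = 0.25;  σ√T = 0.0800
ln(S/K) + (r + σ²/2)T = ln(354/348) + (0.076 + 0.16²/2)·0.25 = 0.0171 + 0.0222 = 0.0393
d₁ = 0.0393 / 0.0800 = 0.4912 ≈ 0.49
d₂ = d₁ − σ√T = 0.4912 − 0.0800 = 0.4112 ≈ 0.41
exp(−rT) = exp(−0.076·0.25) = 0.9812
N(d₁) = N(0.49) = 0.6879;  N(d₂) = N(0.41) = 0.6591
C = 354·0.6879 − 348·0.9812·0.6591 = 243.5166 − 225.0547 = 18.4619

€18.46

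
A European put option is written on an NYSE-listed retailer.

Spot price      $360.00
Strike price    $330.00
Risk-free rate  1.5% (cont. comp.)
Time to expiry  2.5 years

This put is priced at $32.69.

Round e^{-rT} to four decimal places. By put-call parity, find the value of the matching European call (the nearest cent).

$74.83

exp(−rT) = exp(−0.015·2.5) = 0.9632
Put-call parity: C − P = S − K·e^(−rT) = 360 − 330·0.9632 = 360 − 317.8560 = 42.1440
C = P + (C − P) = 32.69 + (42.1440) = 74.8340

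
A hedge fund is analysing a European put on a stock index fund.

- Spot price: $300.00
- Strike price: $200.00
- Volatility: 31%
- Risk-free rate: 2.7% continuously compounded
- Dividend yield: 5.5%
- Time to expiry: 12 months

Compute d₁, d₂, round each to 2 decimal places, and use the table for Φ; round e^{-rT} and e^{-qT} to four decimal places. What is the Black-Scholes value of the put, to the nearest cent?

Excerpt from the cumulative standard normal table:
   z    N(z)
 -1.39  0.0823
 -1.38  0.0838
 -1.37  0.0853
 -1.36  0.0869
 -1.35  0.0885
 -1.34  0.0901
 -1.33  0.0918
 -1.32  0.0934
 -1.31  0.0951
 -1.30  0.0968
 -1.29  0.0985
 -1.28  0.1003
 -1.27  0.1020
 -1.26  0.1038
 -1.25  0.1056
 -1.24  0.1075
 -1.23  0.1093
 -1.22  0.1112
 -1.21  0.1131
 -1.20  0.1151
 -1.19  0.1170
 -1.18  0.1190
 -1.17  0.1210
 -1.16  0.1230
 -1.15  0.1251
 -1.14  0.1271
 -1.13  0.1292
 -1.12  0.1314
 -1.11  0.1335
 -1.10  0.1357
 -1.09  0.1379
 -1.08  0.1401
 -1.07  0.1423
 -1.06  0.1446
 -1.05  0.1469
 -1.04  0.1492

$3.93

T = 1;  σ√T = 0.3100
d₁ = [ln(300/200) + (0.027 − 0.055 + 0.31²/2)·1] / 0.3100 = [0.4055 + 0.0201] / 0.3100 = 1.3726 ≈ 1.37
d₂ = d₁ − σ√T = 1.3726 − 0.3100 = 1.0626 ≈ 1.06
exp(−qT) = exp(−0.055·1) = 0.9465;  exp(−rT) = exp(−0.027·1) = 0.9734
P = 200·0.9734·N(-1.06) − 300·0.9465·N(-1.37) = 200·0.9734·0.1446 − 300·0.9465·0.0853 = 28.1507 − 24.2209 = 3.9298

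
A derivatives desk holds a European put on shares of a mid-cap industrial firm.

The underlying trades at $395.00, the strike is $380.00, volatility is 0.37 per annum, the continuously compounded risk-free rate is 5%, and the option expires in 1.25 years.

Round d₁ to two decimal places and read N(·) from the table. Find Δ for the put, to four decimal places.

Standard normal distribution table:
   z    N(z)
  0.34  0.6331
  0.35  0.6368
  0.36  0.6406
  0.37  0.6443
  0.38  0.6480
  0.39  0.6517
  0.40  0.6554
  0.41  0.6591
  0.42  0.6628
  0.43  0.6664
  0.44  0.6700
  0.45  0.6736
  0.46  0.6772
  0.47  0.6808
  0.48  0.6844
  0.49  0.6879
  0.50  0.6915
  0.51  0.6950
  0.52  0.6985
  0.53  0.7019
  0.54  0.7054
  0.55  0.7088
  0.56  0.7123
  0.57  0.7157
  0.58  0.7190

-0.3264

T = 1.25;  σ√T = 0.4137
d₁ = [ln(395/380) + (0.05 + ½·0.37²)·1.25] / (σ√T) = (0.0387 + 0.1481) / 0.4137 = 0.4515 which rounds to 0.45
N(d₁) = N(0.45) = 0.6736
Δ_put = N(d₁) − 1 = 0.6736 − 1 = -0.3264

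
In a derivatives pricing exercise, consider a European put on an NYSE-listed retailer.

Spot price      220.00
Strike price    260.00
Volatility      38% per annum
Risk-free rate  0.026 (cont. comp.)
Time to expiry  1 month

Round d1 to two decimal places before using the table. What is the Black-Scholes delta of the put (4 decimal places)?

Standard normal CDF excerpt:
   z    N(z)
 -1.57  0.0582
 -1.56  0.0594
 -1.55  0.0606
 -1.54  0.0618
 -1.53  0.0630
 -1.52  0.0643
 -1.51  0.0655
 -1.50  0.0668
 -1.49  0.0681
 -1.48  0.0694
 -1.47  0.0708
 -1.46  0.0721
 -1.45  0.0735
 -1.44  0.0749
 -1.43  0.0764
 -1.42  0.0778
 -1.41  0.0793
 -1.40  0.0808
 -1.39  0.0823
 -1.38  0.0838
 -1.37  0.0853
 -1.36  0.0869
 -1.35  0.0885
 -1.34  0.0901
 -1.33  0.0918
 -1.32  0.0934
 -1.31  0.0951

-0.9265

σ√T = 0.38 × 0.2887 = 0.1097
d₁ = [ln(220/260) + (0.026 + 0.38²/2)·0.08333] / 0.1097 = [-0.1671 + 0.0082] / 0.1097 = -1.4483 which rounds to -1.45
N(d₁) = N(-1.45) = 0.0735
Δ_put = N(d₁) − 1 = 0.0735 − 1 = -0.9265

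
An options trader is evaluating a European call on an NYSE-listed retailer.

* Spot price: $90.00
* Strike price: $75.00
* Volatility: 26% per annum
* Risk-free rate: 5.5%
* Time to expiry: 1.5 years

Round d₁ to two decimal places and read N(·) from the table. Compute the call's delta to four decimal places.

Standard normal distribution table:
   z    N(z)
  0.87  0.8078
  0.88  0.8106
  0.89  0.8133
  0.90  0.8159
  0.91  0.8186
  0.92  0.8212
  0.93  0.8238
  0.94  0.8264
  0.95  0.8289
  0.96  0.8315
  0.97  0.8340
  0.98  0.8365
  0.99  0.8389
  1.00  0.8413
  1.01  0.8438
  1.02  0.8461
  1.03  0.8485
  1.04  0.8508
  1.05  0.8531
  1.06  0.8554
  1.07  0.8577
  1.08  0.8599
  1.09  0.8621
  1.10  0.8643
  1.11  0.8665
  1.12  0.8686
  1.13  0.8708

0.8389

σ√T = 0.26 × 1.2247 = 0.3184
d₁ = [ln(90/75) + (0.055 + ½·0.26²)·1.5] / (σ√T) = (0.1823 + 0.1332) / 0.3184 = 0.9909 → 0.99
N(d₁) = N(0.99) = 0.8389
Δ_call = N(d₁) = 0.8389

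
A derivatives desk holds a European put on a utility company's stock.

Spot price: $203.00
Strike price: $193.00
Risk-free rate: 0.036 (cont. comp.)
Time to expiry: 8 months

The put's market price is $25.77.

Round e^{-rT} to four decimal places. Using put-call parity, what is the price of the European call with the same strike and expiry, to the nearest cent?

$40.34

e^(−rT) = e^(−0.036·0.6667) = 0.9763
Put-call parity: C − P = S − K·e^(−rT) = 203 − 193·0.9763 = 203 − 188.4259 = 14.5741
C = P + (C − P) = 25.77 + (14.5741) = 40.3441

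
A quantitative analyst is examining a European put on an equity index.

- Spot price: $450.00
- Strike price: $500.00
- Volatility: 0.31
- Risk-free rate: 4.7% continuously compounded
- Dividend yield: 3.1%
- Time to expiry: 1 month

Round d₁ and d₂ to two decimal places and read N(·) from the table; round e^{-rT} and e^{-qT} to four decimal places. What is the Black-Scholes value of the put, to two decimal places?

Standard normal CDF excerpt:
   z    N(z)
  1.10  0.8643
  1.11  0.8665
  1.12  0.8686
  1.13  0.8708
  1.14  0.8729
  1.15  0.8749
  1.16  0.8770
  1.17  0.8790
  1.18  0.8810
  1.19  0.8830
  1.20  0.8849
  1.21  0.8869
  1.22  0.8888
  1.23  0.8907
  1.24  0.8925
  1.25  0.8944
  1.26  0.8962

$51.87

σ√T = 0.31 × 0.2887 = 0.0895
d₁ = [ln(450/500) + (0.047 − 0.031 + 0.31²/2)·0.08333] / 0.0895 = [-0.1054 + 0.0053] / 0.0895 = -1.1177 ≈ -1.12
d₂ = d₁ − σ√T = -1.1177 − 0.0895 = -1.2072 ≈ -1.21
e^(−qT) = e^(−0.031·0.08333) = 0.9974;  e^(−rT) = e^(−0.047·0.08333) = 0.9961
N(−d₂) = N(1.21) = 0.8869;  N(−d₁) = N(1.12) = 0.8686
P = 500·0.9961·0.8869 − 450·0.9974·0.8686 = 441.7205 − 389.8537 = 51.8668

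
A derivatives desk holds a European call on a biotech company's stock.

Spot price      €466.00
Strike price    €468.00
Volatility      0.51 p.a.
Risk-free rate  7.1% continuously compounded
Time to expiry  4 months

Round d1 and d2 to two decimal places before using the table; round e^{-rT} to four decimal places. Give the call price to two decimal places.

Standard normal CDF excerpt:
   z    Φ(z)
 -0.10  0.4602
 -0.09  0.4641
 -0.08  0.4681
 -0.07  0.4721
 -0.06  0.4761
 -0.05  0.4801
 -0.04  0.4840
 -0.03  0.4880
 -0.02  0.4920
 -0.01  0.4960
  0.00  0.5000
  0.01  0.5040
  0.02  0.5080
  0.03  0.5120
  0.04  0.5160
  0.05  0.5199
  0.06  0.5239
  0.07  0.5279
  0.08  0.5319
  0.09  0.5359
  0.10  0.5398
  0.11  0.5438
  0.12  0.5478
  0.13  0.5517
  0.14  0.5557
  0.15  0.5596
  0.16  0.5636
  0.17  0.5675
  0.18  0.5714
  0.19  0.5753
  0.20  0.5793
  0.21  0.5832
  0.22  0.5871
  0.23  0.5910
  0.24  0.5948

σ√T = 0.51·√0.3333 = 0.2944
d₁ = [ln(466/468) + (0.071 + ½·0.51²)·0.3333] / (σ√T) = (-0.0043 + 0.0670) / 0.2944 = 0.2131 → 0.21
d₂ = 0.2131 − 0.2944 = -0.0814 → -0.08
e^(−rT) = e^(−0.071·0.3333) = 0.9766
C = 466·N(0.21) − 468·0.9766·N(-0.08) = 466·0.5832 − 468·0.9766·0.4681 = 271.7712 − 213.9445 = 57.8267

€57.83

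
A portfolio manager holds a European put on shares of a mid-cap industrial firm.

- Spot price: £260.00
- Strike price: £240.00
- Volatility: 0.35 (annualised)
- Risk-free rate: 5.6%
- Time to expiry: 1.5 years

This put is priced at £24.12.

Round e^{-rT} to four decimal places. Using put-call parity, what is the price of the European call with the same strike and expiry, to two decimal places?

£63.46

e^(−rT) = e^(−0.056·1.5) = 0.9194
Put-call parity: C − P = S − K·e^(−rT) = 260 − 240·0.9194 = 260 − 220.6560 = 39.3440
C = P + (C − P) = 24.12 + (39.3440) = 63.4640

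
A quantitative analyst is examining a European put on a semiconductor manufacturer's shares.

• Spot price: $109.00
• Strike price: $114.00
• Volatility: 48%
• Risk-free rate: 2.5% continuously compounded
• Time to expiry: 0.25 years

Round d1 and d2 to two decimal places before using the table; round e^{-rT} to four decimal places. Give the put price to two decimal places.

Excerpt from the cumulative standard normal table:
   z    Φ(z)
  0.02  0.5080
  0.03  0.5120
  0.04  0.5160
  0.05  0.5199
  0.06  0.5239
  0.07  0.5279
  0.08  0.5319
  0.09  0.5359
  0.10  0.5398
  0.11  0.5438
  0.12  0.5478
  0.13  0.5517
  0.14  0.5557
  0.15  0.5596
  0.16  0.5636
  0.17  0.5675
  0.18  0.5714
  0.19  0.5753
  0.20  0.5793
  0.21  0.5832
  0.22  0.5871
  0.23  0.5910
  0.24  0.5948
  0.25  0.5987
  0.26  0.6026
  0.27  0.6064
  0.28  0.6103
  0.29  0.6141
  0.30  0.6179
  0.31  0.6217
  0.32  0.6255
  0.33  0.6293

$12.90

T = 0.25;  σ√T = 0.2400
d₁ = [ln(109/114) + (0.025 + 0.48²/2)·0.25] / 0.2400 = [-0.0449 + 0.0350] / 0.2400 = -0.0408 → -0.04
d₂ = d₁ − σ√T = -0.0408 − 0.2400 = -0.2808 → -0.28
e^(−rT) = e^(−0.025·0.25) = 0.9938
N(−d₂) = N(0.28) = 0.6103;  N(−d₁) = N(0.04) = 0.5160
P = 114·0.9938·0.6103 − 109·0.5160 = 69.1428 − 56.2440 = 12.8988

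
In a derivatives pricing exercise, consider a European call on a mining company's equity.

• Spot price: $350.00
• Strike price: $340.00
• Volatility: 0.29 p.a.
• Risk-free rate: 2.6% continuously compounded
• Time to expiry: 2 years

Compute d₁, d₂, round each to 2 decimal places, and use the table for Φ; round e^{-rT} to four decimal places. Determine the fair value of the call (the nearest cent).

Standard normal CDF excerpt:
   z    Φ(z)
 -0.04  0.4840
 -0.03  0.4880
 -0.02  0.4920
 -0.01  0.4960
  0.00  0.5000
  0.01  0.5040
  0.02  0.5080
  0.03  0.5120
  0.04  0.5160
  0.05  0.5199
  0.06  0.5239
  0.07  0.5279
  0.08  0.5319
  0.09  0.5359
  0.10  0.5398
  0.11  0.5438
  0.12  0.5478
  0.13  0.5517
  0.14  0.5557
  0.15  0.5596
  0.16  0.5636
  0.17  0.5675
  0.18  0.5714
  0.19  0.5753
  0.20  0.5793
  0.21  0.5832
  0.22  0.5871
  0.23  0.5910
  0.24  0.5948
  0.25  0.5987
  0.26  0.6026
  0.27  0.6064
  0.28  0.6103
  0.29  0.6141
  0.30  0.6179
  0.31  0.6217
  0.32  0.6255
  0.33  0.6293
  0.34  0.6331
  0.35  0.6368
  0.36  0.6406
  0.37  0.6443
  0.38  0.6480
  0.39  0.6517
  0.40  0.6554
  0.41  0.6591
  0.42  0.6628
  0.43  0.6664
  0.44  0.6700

σ√T = 0.29·√2 = 0.4101
d₁ = [ln(350/340) + (0.026 + 0.29²/2)·2] / 0.4101 = [0.0290 + 0.1361] / 0.4101 = 0.4025 ⇒ 0.40
d₂ = d₁ − σ√T = 0.4025 − 0.4101 = -0.0076 ⇒ -0.01
exp(−rT) = exp(−0.026·2) = 0.9493
C = 350·N(0.40) − 340·0.9493·N(-0.01) = 350·0.6554 − 340·0.9493·0.4960 = 229.3900 − 160.0900 = 69.3000

$69.30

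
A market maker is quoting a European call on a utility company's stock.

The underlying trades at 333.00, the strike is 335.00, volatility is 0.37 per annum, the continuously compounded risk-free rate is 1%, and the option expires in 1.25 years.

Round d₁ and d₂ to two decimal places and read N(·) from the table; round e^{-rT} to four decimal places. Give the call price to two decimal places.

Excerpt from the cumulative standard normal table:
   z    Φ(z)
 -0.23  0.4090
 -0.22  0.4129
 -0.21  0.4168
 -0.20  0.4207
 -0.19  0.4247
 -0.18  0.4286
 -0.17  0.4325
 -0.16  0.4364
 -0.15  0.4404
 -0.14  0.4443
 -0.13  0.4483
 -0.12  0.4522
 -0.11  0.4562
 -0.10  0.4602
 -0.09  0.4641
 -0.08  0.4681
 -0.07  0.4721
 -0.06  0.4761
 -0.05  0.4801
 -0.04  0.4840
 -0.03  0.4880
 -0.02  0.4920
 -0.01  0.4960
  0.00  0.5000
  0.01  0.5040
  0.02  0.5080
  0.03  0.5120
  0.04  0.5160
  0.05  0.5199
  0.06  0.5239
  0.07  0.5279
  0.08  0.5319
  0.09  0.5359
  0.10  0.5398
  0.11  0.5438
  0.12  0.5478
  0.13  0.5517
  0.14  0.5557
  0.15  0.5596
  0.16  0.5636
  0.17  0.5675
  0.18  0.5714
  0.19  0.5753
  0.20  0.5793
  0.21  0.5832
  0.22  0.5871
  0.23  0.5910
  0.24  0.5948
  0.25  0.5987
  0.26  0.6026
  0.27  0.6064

σ√T = 0.37 × 1.1180 = 0.4137
d₁ = [ln(333/335) + (0.01 + 0.37²/2)·1.25] / 0.4137 = [-0.0060 + 0.0981] / 0.4137 = 0.2226 ⇒ 0.22
d₂ = d₁ − σ√T = 0.2226 − 0.4137 = -0.1911 ⇒ -0.19
exp(−rT) = exp(−0.01·1.25) = 0.9876
N(d₁) = N(0.22) = 0.5871;  N(d₂) = N(-0.19) = 0.4247
C = 333·0.5871 − 335·0.9876·0.4247 = 195.5043 − 140.5103 = 54.9940

54.99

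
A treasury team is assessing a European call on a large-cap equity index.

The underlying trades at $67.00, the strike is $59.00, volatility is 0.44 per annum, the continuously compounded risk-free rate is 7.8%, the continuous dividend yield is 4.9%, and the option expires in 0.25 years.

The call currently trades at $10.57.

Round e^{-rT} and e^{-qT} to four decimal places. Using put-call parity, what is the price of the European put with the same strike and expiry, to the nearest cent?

exp(−qT) = exp(−0.049·0.25) = 0.9878;  exp(−rT) = exp(−0.078·0.25) = 0.9807
Put-call parity: C − P = S·e^(−qT) − K·e^(−rT) = 67·0.9878 − 59·0.9807 = 66.1826 − 57.8613 = 8.3213
P = C − (C − P) = 10.57 − (8.3213) = 2.2487

$2.25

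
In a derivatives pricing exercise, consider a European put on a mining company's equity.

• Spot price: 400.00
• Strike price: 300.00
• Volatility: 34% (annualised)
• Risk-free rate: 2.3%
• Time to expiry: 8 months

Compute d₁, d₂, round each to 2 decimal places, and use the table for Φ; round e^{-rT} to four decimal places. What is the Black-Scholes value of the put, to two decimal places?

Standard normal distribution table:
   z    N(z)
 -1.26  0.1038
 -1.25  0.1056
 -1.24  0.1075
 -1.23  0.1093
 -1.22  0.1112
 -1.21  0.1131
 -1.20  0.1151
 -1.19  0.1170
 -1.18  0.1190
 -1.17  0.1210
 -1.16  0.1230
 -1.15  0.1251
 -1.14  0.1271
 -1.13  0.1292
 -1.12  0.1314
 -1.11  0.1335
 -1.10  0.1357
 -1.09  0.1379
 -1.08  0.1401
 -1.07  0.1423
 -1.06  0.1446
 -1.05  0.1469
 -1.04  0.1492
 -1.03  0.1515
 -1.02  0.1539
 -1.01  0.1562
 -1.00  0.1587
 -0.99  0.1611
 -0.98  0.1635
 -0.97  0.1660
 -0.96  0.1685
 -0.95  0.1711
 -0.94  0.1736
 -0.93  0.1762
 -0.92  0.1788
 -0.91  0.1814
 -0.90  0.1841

σ√T = 0.34 × 0.8165 = 0.2776
ln(S/K) + (r + σ²/2)T = ln(400/300) + (0.023 + 0.34²/2)·0.6667 = 0.2877 + 0.0539 = 0.3415
d₁ = 0.3415 / 0.2776 = 1.2303 ≈ 1.23
d₂ = d₁ − σ√T = 1.2303 − 0.2776 = 0.9527 ≈ 0.95
exp(−rT) = exp(−0.023·0.6667) = 0.9848
N(−d₂) = N(-0.95) = 0.1711;  N(−d₁) = N(-1.23) = 0.1093
P = 300·0.9848·0.1711 − 400·0.1093 = 50.5498 − 43.7200 = 6.8298

6.83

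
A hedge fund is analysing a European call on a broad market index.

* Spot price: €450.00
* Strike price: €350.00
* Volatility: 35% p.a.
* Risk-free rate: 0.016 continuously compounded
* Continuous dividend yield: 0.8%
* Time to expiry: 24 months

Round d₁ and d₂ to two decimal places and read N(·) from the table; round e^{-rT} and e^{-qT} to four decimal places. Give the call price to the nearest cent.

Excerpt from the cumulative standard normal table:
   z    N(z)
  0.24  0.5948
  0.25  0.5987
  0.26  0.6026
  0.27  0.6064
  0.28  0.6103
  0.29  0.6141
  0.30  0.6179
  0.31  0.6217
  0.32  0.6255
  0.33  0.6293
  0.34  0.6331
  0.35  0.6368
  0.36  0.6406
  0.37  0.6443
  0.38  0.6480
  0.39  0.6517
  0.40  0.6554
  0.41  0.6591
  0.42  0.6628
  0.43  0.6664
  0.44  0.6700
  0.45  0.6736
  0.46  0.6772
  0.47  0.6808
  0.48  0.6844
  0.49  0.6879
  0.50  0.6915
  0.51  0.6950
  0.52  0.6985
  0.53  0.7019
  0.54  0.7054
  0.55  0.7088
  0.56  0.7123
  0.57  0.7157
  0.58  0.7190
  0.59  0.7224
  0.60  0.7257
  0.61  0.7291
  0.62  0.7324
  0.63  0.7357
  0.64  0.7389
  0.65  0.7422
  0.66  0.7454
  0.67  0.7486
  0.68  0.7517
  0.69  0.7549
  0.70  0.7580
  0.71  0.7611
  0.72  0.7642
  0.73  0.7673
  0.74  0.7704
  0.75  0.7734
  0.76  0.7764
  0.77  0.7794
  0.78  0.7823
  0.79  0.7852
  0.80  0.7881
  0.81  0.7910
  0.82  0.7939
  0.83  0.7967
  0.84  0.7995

T = 2;  σ√T = 0.4950
d₁ = [ln(450/350) + (0.016 − 0.008 + 0.35²/2)·2] / 0.4950 = [0.2513 + 0.1385] / 0.4950 = 0.7875 → 0.79
d₂ = d₁ − σ√T = 0.7875 − 0.4950 = 0.2926 → 0.29
exp(−qT) = exp(−0.008·2) = 0.9841;  exp(−rT) = exp(−0.016·2) = 0.9685
N(d₁) = N(0.79) = 0.7852;  N(d₂) = N(0.29) = 0.6141
C = 450·0.9841·0.7852 − 350·0.9685·0.6141 = 347.7219 − 208.1645 = 139.5573

€139.56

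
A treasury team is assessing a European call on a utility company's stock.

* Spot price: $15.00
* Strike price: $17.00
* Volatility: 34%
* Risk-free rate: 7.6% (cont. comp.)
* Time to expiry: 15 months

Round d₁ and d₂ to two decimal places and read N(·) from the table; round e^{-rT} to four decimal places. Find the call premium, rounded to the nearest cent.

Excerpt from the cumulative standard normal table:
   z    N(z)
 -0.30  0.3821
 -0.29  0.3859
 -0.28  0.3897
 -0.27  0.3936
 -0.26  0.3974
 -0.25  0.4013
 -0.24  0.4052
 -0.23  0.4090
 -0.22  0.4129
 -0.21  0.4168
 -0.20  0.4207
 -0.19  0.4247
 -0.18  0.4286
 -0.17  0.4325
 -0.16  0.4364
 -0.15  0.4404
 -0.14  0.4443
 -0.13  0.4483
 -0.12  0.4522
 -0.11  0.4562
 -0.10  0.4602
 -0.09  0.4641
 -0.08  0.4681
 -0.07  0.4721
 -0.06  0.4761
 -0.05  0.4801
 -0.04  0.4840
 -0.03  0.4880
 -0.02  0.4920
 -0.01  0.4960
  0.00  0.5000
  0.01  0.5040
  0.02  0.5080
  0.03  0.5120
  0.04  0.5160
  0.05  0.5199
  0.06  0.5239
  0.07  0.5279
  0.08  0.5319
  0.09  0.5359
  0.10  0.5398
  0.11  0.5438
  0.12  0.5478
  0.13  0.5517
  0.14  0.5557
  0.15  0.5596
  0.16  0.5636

T = 1.25;  σ√T = 0.3801
d₁ = [ln(15/17) + (0.076 + 0.34²/2)·1.25] / 0.3801 = [-0.1252 + 0.1673] / 0.3801 = 0.1107 ⇒ 0.11
d₂ = d₁ − σ√T = 0.1107 − 0.3801 = -0.2694 ⇒ -0.27
e^(−rT) = e^(−0.076·1.25) = 0.9094
C = 15·N(0.11) − 17·0.9094·N(-0.27) = 15·0.5438 − 17·0.9094·0.3936 = 8.1570 − 6.0850 = 2.0720

$2.07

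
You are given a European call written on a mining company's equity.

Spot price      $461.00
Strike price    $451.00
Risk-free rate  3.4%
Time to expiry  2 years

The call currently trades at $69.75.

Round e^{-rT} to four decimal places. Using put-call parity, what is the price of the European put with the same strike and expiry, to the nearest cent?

$30.12

e^(−rT) = e^(−0.034·2) = 0.9343
Put-call parity: C − P = S − K·e^(−rT) = 461 − 451·0.9343 = 461 − 421.3693 = 39.6307
P = C − (C − P) = 69.75 − (39.6307) = 30.1193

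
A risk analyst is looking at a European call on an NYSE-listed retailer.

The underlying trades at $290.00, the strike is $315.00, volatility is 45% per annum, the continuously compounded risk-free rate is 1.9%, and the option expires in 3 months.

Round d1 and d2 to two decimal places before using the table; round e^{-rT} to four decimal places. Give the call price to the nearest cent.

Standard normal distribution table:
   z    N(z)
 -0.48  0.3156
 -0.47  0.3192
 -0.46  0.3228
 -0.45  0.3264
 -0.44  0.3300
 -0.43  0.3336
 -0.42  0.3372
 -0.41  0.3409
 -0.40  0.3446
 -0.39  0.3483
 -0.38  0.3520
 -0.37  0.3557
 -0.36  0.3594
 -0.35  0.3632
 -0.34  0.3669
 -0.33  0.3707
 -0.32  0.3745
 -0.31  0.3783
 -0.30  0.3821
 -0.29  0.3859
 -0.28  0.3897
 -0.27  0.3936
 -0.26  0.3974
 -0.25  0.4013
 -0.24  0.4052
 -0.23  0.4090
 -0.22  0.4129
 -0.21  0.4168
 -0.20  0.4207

$17.41

σ√T = 0.45·√0.25 = 0.2250
d₁ = [ln(290/315) + (0.019 + 0.45²/2)·0.25] / 0.2250 = [-0.0827 + 0.0301] / 0.2250 = -0.2339 ≈ -0.23
d₂ = d₁ − σ√T = -0.2339 − 0.2250 = -0.4589 ≈ -0.46
e^(−rT) = e^(−0.019·0.25) = 0.9953
N(d₁) = N(-0.23) = 0.4090;  N(d₂) = N(-0.46) = 0.3228
C = 290·0.4090 − 315·0.9953·0.3228 = 118.6100 − 101.2041 = 17.4059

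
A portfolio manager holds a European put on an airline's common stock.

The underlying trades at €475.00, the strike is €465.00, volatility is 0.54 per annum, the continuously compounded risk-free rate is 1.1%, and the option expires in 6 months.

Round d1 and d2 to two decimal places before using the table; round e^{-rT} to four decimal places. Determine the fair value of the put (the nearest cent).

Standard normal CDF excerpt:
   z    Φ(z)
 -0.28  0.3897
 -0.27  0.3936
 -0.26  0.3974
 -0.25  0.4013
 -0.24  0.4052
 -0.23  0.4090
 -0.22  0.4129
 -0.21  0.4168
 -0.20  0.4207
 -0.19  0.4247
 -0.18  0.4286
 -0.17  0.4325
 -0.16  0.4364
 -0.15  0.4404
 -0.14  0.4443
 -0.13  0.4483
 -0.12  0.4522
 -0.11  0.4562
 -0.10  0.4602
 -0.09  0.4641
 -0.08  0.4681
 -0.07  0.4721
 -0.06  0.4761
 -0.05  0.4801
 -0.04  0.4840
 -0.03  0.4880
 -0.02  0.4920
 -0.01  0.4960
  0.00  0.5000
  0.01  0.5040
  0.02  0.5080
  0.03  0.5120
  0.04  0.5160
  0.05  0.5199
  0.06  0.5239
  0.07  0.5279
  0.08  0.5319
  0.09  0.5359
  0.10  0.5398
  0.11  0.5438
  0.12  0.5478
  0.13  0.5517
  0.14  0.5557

€64.56

σ√T = 0.54 × 0.7071 = 0.3818
d₁ = [ln(475/465) + (0.011 + ½·0.54²)·0.5] / (σ√T) = (0.0213 + 0.0784) / 0.3818 = 0.2610 ≈ 0.26
d₂ = 0.2610 − 0.3818 = -0.1208 ≈ -0.12
e^(−rT) = e^(−0.011·0.5) = 0.9945
P = 465·0.9945·N(0.12) − 475·N(-0.26) = 465·0.9945·0.5478 − 475·0.3974 = 253.3260 − 188.7650 = 64.5610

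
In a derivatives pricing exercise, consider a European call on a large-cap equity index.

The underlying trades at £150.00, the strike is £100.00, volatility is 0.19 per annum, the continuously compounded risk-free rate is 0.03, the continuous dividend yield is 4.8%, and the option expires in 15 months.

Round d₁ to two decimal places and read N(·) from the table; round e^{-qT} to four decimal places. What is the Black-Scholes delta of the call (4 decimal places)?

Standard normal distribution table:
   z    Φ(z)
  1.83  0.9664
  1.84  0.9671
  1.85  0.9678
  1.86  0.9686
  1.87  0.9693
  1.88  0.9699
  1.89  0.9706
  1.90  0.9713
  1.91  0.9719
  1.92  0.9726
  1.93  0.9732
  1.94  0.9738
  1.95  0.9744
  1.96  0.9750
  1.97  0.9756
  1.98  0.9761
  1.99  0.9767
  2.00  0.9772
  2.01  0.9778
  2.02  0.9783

0.9153

σ√T = 0.19·√1.25 = 0.2124
d₁ = [ln(150/100) + (0.03 − 0.048 + ½·0.19²)·1.25] / (σ√T) = (0.4055 + 0.0001) / 0.2124 = 1.9090 → 1.91
N(d₁) = N(1.91) = 0.9719
Δ_call = e^(−qT)·N(d₁) = 0.9418·0.9719 = 0.9153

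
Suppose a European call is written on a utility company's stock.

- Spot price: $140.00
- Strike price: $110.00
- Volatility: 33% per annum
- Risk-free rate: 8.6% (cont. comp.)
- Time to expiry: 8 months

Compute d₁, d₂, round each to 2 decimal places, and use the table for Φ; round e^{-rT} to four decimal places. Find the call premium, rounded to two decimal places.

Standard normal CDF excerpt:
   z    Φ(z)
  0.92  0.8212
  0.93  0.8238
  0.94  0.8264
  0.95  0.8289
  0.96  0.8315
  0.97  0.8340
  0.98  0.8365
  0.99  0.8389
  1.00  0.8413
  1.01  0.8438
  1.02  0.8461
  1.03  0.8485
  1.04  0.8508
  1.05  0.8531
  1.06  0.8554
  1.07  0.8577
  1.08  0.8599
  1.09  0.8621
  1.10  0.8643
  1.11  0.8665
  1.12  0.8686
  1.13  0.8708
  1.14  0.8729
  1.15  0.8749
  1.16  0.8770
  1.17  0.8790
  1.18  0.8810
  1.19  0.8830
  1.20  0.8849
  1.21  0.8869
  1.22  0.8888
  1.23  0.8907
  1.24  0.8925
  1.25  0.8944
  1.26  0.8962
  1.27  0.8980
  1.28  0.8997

$38.32

T = 0.6667;  σ√T = 0.2694
d₁ = [ln(140/110) + (0.086 + ½·0.33²)·0.6667] / (σ√T) = (0.2412 + 0.0936) / 0.2694 = 1.2425 ≈ 1.24
d₂ = 1.2425 − 0.2694 = 0.9731 ≈ 0.97
exp(−rT) = exp(−0.086·0.6667) = 0.9443
N(d₁) = N(1.24) = 0.8925;  N(d₂) = N(0.97) = 0.8340
C = 140·0.8925 − 110·0.9443·0.8340 = 124.9500 − 86.6301 = 38.3199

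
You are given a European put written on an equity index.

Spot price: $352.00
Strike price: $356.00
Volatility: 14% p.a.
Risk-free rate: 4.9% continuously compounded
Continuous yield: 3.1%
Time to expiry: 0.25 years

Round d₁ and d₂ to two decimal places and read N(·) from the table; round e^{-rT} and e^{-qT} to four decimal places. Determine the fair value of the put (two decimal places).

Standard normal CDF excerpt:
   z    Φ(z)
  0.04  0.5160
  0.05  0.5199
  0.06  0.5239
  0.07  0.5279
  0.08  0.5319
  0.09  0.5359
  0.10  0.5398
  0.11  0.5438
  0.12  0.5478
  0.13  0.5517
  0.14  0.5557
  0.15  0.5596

$11.02

σ√T = 0.14 × 0.5000 = 0.0700
d₁ = [ln(352/356) + (0.049 − 0.031 + 0.14²/2)·0.25] / 0.0700 = [-0.0113 + 0.0070] / 0.0700 = -0.0621 → -0.06
d₂ = d₁ − σ√T = -0.0621 − 0.0700 = -0.1321 → -0.13
e^(−qT) = e^(−0.031·0.25) = 0.9923;  e^(−rT) = e^(−0.049·0.25) = 0.9878
P = 356·0.9878·N(0.13) − 352·0.9923·N(0.06) = 356·0.9878·0.5517 − 352·0.9923·0.5239 = 194.0091 − 182.9928 = 11.0162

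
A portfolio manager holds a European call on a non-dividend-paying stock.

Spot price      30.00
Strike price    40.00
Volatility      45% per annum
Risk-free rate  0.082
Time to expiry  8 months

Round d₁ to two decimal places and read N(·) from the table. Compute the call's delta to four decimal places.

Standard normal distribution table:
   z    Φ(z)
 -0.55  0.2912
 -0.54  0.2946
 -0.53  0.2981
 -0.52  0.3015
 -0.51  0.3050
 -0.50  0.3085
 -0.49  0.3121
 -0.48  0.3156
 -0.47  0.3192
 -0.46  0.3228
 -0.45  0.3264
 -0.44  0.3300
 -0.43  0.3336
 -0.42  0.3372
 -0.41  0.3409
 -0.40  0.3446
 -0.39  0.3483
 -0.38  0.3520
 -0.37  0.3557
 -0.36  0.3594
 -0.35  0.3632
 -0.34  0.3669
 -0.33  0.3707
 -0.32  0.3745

T = 0.6667;  σ√T = 0.3674
ln(S/K) + (r + σ²/2)T = ln(30/40) + (0.082 + 0.45²/2)·0.6667 = -0.2877 + 0.1222 = -0.1655
d₁ = -0.1655 / 0.3674 = -0.4505 which rounds to -0.45
N(d₁) = N(-0.45) = 0.3264
Δ_call = N(d₁) = 0.3264

0.3264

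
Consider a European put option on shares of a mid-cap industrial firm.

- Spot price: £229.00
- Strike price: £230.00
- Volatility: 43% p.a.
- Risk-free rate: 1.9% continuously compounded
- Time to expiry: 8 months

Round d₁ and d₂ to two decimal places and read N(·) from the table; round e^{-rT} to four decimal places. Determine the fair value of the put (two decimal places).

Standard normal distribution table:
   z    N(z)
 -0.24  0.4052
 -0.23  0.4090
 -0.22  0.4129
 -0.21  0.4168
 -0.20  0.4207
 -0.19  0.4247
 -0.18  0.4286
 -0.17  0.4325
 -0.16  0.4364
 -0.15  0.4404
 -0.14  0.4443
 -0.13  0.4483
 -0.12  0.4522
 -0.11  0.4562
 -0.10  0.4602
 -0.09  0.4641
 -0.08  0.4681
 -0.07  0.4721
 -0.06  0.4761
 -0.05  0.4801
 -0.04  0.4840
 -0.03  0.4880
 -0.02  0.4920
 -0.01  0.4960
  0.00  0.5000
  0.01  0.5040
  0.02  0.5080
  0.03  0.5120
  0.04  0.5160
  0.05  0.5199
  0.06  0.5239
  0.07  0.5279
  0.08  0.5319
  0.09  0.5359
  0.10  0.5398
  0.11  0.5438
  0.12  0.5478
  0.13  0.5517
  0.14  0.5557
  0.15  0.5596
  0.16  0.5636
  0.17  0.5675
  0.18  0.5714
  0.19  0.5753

£30.75

σ√T = 0.43·√0.6667 = 0.3511
d₁ = [ln(229/230) + (0.019 + 0.43²/2)·0.6667] / 0.3511 = [-0.0044 + 0.0743] / 0.3511 = 0.1992 ≈ 0.20
d₂ = d₁ − σ√T = 0.1992 − 0.3511 = -0.1519 ≈ -0.15
e^(−rT) = e^(−0.019·0.6667) = 0.9874
N(−d₂) = N(0.15) = 0.5596;  N(−d₁) = N(-0.20) = 0.4207
P = 230·0.9874·0.5596 − 229·0.4207 = 127.0863 − 96.3403 = 30.7460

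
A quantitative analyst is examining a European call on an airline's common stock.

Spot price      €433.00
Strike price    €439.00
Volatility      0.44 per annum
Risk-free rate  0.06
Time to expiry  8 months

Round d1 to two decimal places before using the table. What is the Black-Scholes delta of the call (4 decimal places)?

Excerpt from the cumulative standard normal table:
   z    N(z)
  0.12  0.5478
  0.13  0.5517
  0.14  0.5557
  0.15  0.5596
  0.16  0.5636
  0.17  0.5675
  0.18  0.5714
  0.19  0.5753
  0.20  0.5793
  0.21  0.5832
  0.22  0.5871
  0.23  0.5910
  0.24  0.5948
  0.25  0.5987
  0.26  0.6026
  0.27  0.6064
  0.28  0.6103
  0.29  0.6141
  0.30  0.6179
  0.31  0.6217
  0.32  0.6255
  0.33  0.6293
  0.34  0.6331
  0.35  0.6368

σ√T = 0.44·√0.6667 = 0.3593
d₁ = [ln(433/439) + (0.06 + 0.44²/2)·0.6667] / 0.3593 = [-0.0138 + 0.1045] / 0.3593 = 0.2527 which rounds to 0.25
N(d₁) = N(0.25) = 0.5987
Δ_call = N(d₁) = 0.5987

0.5987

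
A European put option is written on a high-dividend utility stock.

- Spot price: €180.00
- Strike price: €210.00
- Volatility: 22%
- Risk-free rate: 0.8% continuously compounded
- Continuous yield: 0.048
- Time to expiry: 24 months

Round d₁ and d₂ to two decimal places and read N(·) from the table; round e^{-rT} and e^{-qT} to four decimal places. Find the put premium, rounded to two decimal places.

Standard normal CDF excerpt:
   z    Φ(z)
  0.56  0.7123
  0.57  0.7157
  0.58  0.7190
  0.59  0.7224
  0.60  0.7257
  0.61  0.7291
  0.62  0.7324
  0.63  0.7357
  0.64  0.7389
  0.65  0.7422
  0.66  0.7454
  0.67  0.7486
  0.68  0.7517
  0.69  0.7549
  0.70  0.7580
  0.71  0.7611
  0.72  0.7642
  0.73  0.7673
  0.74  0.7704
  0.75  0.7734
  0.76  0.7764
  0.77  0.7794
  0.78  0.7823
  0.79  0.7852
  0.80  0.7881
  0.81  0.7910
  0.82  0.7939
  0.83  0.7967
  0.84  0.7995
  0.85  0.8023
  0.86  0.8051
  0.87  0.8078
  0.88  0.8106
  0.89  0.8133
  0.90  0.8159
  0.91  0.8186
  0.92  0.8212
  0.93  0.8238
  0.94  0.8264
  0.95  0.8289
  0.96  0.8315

€50.50

T = 2;  σ√T = 0.3111
ln(S/K) + (r − q + σ²/2)T = ln(180/210) + (0.008 − 0.048 + 0.22²/2)·2 = -0.1542 − 0.0316 = -0.1858
d₁ = -0.1858 / 0.3111 = -0.5970 ⇒ -0.60
d₂ = d₁ − σ√T = -0.5970 − 0.3111 = -0.9082 ⇒ -0.91
exp(−qT) = exp(−0.048·2) = 0.9085;  exp(−rT) = exp(−0.008·2) = 0.9841
N(−d₂) = N(0.91) = 0.8186;  N(−d₁) = N(0.60) = 0.7257
P = 210·0.9841·0.8186 − 180·0.9085·0.7257 = 169.1727 − 118.6737 = 50.4990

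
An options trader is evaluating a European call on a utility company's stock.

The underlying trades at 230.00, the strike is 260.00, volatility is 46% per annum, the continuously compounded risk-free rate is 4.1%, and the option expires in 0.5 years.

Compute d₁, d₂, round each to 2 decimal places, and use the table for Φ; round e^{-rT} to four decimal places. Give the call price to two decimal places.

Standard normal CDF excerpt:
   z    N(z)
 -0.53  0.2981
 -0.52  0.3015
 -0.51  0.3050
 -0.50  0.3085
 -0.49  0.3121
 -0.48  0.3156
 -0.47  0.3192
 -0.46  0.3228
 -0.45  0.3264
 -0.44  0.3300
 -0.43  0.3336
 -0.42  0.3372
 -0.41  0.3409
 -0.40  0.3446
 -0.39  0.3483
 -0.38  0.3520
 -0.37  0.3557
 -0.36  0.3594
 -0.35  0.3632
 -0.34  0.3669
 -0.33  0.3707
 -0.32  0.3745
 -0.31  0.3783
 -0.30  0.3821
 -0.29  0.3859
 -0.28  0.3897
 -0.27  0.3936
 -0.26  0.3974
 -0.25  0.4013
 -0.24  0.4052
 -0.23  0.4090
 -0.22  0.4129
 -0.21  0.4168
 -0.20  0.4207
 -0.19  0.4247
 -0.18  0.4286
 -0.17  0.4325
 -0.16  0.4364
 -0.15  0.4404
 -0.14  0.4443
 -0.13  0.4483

20.90

σ√T = 0.46 × 0.7071 = 0.3253
d₁ = [ln(230/260) + (0.041 + ½·0.46²)·0.5] / (σ√T) = (-0.1226 + 0.0734) / 0.3253 = -0.1513 ≈ -0.15
d₂ = -0.1513 − 0.3253 = -0.4765 ≈ -0.48
e^(−rT) = e^(−0.041·0.5) = 0.9797
N(d₁) = N(-0.15) = 0.4404;  N(d₂) = N(-0.48) = 0.3156
C = 230·0.4404 − 260·0.9797·0.3156 = 101.2920 − 80.3903 = 20.9017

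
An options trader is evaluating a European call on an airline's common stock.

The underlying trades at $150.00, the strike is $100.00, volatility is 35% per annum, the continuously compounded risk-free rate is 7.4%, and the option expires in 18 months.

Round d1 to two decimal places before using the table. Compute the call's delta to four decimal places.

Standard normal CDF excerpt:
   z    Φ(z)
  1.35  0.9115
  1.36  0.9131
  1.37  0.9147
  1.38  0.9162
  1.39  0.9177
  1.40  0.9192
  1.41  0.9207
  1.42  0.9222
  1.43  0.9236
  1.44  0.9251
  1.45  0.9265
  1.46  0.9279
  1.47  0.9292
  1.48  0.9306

σ√T = 0.35 × 1.2247 = 0.4287
d₁ = [ln(150/100) + (0.074 + 0.35²/2)·1.5] / 0.4287 = [0.4055 + 0.2029] / 0.4287 = 1.4192 which rounds to 1.42
N(d₁) = N(1.42) = 0.9222
Δ_call = N(d₁) = 0.9222

0.9222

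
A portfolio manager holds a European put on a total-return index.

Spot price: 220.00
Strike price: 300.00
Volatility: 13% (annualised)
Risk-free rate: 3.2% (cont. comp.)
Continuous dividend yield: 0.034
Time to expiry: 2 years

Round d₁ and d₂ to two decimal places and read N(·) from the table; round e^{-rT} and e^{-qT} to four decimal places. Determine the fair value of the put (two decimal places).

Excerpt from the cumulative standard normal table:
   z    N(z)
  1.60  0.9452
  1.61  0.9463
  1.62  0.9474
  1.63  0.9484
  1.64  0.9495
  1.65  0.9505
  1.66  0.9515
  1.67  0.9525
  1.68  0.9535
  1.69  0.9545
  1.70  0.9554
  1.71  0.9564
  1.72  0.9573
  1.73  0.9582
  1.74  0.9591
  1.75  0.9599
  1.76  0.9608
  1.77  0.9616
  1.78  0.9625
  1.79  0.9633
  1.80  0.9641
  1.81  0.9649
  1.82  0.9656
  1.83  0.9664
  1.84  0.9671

σ√T = 0.13 × 1.4142 = 0.1838
d₁ = [ln(220/300) + (0.032 − 0.034 + 0.13²/2)·2] / 0.1838 = [-0.3102 + 0.0129] / 0.1838 = -1.6169 ⇒ -1.62
d₂ = d₁ − σ√T = -1.6169 − 0.1838 = -1.8007 ⇒ -1.80
e^(−qT) = e^(−0.034·2) = 0.9343;  e^(−rT) = e^(−0.032·2) = 0.9380
N(−d₂) = N(1.80) = 0.9641;  N(−d₁) = N(1.62) = 0.9474
P = 300·0.9380·0.9641 − 220·0.9343·0.9474 = 271.2977 − 194.7343 = 76.5635

76.56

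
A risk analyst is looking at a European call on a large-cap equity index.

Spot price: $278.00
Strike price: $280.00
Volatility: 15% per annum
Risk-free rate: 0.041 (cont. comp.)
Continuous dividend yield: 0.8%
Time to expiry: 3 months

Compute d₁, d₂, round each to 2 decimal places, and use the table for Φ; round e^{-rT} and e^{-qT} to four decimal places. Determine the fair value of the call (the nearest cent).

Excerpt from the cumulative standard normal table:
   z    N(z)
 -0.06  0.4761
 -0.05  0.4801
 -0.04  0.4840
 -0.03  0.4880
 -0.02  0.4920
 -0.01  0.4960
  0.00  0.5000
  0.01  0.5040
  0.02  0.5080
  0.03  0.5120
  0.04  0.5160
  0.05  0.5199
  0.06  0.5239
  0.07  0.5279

σ√T = 0.15·√0.25 = 0.0750
ln(S/K) + (r − q + σ²/2)T = ln(278/280) + (0.041 − 0.008 + 0.15²/2)·0.25 = -0.0072 + 0.0111 = 0.0039
d₁ = 0.0039 / 0.0750 = 0.0519 → 0.05
d₂ = d₁ − σ√T = 0.0519 − 0.0750 = -0.0231 → -0.02
e^(−qT) = e^(−0.008·0.25) = 0.9980;  e^(−rT) = e^(−0.041·0.25) = 0.9898
C = 278·0.9980·N(0.05) − 280·0.9898·N(-0.02) = 278·0.9980·0.5199 − 280·0.9898·0.4920 = 144.2431 − 136.3548 = 7.8883

$7.89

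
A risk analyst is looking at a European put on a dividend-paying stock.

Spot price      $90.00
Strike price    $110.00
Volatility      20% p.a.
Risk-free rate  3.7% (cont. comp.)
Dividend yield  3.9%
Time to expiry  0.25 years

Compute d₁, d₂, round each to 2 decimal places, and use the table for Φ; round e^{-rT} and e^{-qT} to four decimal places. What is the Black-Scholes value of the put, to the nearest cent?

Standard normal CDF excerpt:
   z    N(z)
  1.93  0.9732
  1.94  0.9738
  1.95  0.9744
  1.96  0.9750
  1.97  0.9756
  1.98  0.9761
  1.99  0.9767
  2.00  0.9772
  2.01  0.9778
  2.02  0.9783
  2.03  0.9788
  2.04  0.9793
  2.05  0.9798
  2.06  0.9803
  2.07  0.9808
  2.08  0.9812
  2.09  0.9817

$19.94

σ√T = 0.2 × 0.5000 = 0.1000
d₁ = [ln(90/110) + (0.037 − 0.039 + ½·0.2²)·0.25] / (σ√T) = (-0.2007 + 0.0045) / 0.1000 = -1.9617 ⇒ -1.96
d₂ = -1.9617 − 0.1000 = -2.0617 ⇒ -2.06
exp(−qT) = exp(−0.039·0.25) = 0.9903;  exp(−rT) = exp(−0.037·0.25) = 0.9908
P = 110·0.9908·N(2.06) − 90·0.9903·N(1.96) = 110·0.9908·0.9803 − 90·0.9903·0.9750 = 106.8409 − 86.8988 = 19.9421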